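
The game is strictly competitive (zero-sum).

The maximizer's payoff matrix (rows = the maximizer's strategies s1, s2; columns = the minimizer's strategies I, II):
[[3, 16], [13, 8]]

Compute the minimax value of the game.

92/9

Row minima are 3 and 8, so the maximizer's maximin is 8; column maxima are 13 and 16, so the minimizer's minimax is 13. These differ, so the equilibrium is in mixed strategies.
Let the maximizer play s1 with probability p. The minimizer is indifferent when 3p + 13(1−p) = 16p + 8(1−p), giving p = 5/18.
Let the minimizer play I with probability q. The maximizer is indifferent when 3q + 16(1−q) = 13q + 8(1−q), giving q = 4/9.
The value is 3·(4/9) + (16)·(5/9) = 92/9.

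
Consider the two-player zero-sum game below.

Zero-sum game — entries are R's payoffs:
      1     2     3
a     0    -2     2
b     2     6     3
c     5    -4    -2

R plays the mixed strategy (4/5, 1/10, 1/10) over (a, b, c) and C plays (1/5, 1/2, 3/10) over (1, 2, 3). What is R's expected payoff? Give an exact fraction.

Against (1/5, 1/2, 3/10), each row's expected payoff is a: -2/5; b: 43/10; c: -8/5.
Taking the (4/5, 1/10, 1/10)-weighted average: (4/5)·(-2/5) + (1/10)·(43/10) + (1/10)·(-8/5) = -1/20.

-1/20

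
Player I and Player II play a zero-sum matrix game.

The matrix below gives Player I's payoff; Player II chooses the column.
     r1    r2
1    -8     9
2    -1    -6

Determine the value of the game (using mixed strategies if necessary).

-57/22

Row minima are -8 and -6, so Player I's maximin is -6; column maxima are -1 and 9, so Player II's minimax is -1. These differ, so the equilibrium is in mixed strategies.
Let Player I play 1 with probability p. Player II is indifferent when −8p − (1−p) = 9p − 6(1−p), giving p = 5/22.
Let Player II play r1 with probability q. Player I is indifferent when −8q + 9(1−q) = −q − 6(1−q), giving q = 15/22.
The value is -8·(15/22) + (9)·(7/22) = -57/22.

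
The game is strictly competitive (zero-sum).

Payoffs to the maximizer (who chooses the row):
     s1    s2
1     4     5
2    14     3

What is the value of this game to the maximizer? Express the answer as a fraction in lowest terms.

29/6

Row minima are 4 and 3, so the maximizer's maximin is 4; column maxima are 14 and 5, so the minimizer's minimax is 5. These differ, so the equilibrium is in mixed strategies.
Let the maximizer play 1 with probability p. The minimizer is indifferent when 4p + 14(1−p) = 5p + 3(1−p), giving p = 11/12.
Let the minimizer play s1 with probability q. The maximizer is indifferent when 4q + 5(1−q) = 14q + 3(1−q), giving q = 1/6.
The value is 4·(1/6) + (5)·(5/6) = 29/6.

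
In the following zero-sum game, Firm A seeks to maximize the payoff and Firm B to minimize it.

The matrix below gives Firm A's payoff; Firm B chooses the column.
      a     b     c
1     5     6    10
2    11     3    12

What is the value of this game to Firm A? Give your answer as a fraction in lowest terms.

Column c is strictly dominated by a for Firm B (it gives Firm A more in every row).
The remaining 2×2 game on (1, 2) × (a, b) has no saddle point. Let Firm A play 1 with probability p; indifference gives 5p + 11(1−p) = 6p + 3(1−p), so p = 8/9.
Similarly Firm B's optimal q on a is 1/3, and the value is 5·(1/3) + (6)·(2/3) = 17/3.

17/3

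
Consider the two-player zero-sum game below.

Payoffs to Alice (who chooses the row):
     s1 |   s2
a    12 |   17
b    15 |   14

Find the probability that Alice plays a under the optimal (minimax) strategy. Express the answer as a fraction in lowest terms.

1/6

Row minima are 12 and 14, so Alice's maximin is 14; column maxima are 15 and 17, so Bob's minimax is 15. These differ, so the equilibrium is in mixed strategies.
Let Alice play a with probability p. Bob is indifferent when 12p + 15(1−p) = 17p + 14(1−p), giving p = 1/6.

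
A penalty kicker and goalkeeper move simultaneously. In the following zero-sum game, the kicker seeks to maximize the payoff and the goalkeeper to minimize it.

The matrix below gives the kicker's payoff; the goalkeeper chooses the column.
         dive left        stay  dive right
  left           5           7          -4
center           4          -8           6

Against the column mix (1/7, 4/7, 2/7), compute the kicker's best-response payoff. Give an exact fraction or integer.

left: (5)·(1/7) + (7)·(4/7) + (-4)·(2/7) = 25/7.
center: (4)·(1/7) + (-8)·(4/7) + (6)·(2/7) = -16/7.
The best pure response is left with expected payoff 25/7.

25/7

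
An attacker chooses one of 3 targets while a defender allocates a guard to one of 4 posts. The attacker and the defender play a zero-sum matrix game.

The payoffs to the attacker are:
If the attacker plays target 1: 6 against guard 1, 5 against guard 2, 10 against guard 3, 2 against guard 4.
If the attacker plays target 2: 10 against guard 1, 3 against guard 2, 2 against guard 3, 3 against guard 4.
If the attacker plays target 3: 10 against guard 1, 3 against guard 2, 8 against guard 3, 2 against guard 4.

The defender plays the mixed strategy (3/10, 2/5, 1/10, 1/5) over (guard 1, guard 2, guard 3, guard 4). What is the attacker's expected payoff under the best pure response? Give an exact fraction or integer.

27/5

target 1: (6)·(3/10) + (5)·(2/5) + (10)·(1/10) + (2)·(1/5) = 26/5.
target 2: (10)·(3/10) + (3)·(2/5) + (2)·(1/10) + (3)·(1/5) = 5.
target 3: (10)·(3/10) + (3)·(2/5) + (8)·(1/10) + (2)·(1/5) = 27/5.
The best pure response is target 3 with expected payoff 27/5.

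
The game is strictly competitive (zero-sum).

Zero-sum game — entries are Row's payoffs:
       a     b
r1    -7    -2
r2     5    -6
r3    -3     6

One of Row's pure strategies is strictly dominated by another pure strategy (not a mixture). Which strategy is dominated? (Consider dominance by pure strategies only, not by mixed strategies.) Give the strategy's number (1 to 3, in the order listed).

Compare r1 with r3: -3 > -7, 6 > -2.
So r3 strictly dominates r1 for Row; r1 is strictly dominated.

1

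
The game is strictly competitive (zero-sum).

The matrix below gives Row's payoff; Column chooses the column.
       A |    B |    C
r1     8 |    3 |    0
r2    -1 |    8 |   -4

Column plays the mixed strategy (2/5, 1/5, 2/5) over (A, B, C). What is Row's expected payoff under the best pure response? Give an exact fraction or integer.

19/5

r1: (8)·(2/5) + (3)·(1/5) + (0)·(2/5) = 19/5.
r2: (-1)·(2/5) + (8)·(1/5) + (-4)·(2/5) = -2/5.
The best pure response is r1 with expected payoff 19/5.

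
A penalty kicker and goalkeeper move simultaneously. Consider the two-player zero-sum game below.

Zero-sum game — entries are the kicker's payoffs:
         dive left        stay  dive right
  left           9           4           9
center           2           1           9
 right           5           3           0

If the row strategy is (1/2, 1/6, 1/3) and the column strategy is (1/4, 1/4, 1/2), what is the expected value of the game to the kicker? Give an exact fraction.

Against (1/4, 1/4, 1/2), each row's expected payoff is left: 31/4; center: 21/4; right: 2.
Taking the (1/2, 1/6, 1/3)-weighted average: (1/2)·(31/4) + (1/6)·(21/4) + (1/3)·(2) = 65/12.

65/12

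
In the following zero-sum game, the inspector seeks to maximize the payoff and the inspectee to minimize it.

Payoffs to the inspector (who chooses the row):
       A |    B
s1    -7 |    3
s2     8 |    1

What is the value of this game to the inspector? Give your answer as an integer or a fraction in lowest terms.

31/17

Row minima are -7 and 1, so the inspector's maximin is 1; column maxima are 8 and 3, so the inspectee's minimax is 3. These differ, so the equilibrium is in mixed strategies.
Let the inspector play s1 with probability p. The inspectee is indifferent when −7p + 8(1−p) = 3p + (1−p), giving p = 7/17.
Let the inspectee play A with probability q. The inspector is indifferent when −7q + 3(1−q) = 8q + (1−q), giving q = 2/17.
The value is -7·(2/17) + (3)·(15/17) = 31/17.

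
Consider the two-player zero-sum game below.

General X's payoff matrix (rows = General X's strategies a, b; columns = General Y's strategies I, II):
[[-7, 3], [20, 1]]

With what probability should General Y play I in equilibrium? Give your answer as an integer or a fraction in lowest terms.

2/29

Row minima are -7 and 1, so General X's maximin is 1; column maxima are 20 and 3, so General Y's minimax is 3. These differ, so the equilibrium is in mixed strategies.
Let General Y play I with probability q. General X is indifferent when −7q + 3(1−q) = 20q + (1−q), giving q = 2/29.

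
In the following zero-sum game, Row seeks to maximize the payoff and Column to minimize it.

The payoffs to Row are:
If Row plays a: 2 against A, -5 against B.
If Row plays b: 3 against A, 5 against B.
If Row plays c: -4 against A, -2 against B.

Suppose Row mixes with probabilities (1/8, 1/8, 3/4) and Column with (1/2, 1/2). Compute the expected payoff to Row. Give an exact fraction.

-31/16

Against (1/2, 1/2), each row's expected payoff is a: -3/2; b: 4; c: -3.
Taking the (1/8, 1/8, 3/4)-weighted average: (1/8)·(-3/2) + (1/8)·(4) + (3/4)·(-3) = -31/16.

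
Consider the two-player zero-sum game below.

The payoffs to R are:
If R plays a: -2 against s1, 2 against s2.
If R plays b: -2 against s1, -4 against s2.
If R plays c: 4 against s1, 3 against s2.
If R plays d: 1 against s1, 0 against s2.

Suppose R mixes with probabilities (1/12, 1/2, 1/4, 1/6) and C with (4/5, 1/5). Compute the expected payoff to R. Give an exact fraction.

Against (4/5, 1/5), each row's expected payoff is a: -6/5; b: -12/5; c: 19/5; d: 4/5.
Taking the (1/12, 1/2, 1/4, 1/6)-weighted average: (1/12)·(-6/5) + (1/2)·(-12/5) + (1/4)·(19/5) + (1/6)·(4/5) = -13/60.

-13/60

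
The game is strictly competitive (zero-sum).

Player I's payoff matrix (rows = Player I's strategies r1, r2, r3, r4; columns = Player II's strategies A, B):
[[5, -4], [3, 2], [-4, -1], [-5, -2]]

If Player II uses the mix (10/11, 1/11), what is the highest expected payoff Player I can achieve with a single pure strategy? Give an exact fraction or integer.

46/11

r1: (5)·(10/11) + (-4)·(1/11) = 46/11.
r2: (3)·(10/11) + (2)·(1/11) = 32/11.
r3: (-4)·(10/11) + (-1)·(1/11) = -41/11.
r4: (-5)·(10/11) + (-2)·(1/11) = -52/11.
The best pure response is r1 with expected payoff 46/11.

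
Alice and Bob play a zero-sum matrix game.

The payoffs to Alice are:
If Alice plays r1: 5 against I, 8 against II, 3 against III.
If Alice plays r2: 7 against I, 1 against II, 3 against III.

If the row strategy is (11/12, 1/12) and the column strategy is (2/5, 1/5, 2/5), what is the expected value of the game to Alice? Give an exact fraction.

19/4

Against (2/5, 1/5, 2/5), each row's expected payoff is r1: 24/5; r2: 21/5.
Taking the (11/12, 1/12)-weighted average: (11/12)·(24/5) + (1/12)·(21/5) = 19/4.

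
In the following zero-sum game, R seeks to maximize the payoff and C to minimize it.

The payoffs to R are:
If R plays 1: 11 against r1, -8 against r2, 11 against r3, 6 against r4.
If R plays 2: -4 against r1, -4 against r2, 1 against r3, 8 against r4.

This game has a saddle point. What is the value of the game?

Row minima: -8, -4 → R's maximin is -4.
Column maxima: 11, -4, 11, 8 → C's minimax is -4.
They coincide at (2, r2), so the value is -4.

-4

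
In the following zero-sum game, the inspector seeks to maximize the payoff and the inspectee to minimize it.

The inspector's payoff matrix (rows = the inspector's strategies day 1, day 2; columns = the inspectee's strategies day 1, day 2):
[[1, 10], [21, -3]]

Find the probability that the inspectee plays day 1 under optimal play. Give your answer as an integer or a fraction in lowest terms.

Row minima are 1 and -3, so the inspector's maximin is 1; column maxima are 21 and 10, so the inspectee's minimax is 10. These differ, so the equilibrium is in mixed strategies.
Let the inspectee play day 1 with probability q. The inspector is indifferent when q + 10(1−q) = 21q − 3(1−q), giving q = 13/33.

13/33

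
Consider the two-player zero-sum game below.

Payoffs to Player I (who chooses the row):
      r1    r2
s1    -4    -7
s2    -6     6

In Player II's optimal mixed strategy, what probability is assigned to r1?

Row minima are -7 and -6, so Player I's maximin is -6; column maxima are -4 and 6, so Player II's minimax is -4. These differ, so the equilibrium is in mixed strategies.
Let Player II play r1 with probability q. Player I is indifferent when −4q − 7(1−q) = −6q + 6(1−q), giving q = 13/15.

13/15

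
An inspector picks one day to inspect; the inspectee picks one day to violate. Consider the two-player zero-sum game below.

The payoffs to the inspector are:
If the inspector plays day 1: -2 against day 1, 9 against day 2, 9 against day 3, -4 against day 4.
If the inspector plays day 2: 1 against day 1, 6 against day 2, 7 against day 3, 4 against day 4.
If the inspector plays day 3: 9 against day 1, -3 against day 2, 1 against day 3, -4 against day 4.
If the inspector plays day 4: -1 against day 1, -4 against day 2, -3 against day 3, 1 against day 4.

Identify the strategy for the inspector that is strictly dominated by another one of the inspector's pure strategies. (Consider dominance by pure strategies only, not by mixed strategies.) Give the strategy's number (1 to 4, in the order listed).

4

Compare day 4 with day 2: 1 > -1, 6 > -4, 7 > -3, 4 > 1.
So day 2 strictly dominates day 4 for the inspector; day 4 is strictly dominated.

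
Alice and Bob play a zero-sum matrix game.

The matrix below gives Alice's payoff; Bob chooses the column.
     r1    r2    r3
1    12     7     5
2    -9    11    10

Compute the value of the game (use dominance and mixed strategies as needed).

Column r2 is strictly dominated by r3 for Bob (it gives Alice more in every row).
The remaining 2×2 game on (1, 2) × (r1, r3) has no saddle point. Let Alice play 1 with probability p; indifference gives 12p − 9(1−p) = 5p + 10(1−p), so p = 19/26.
Similarly Bob's optimal q on r1 is 5/26, and the value is 12·(5/26) + (5)·(21/26) = 165/26.

165/26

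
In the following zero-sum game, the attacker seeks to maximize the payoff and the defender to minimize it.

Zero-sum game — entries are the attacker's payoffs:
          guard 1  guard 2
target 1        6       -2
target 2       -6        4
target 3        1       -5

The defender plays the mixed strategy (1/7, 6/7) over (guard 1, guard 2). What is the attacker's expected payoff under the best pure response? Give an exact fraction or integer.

18/7

target 1: (6)·(1/7) + (-2)·(6/7) = -6/7.
target 2: (-6)·(1/7) + (4)·(6/7) = 18/7.
target 3: (1)·(1/7) + (-5)·(6/7) = -29/7.
The best pure response is target 2 with expected payoff 18/7.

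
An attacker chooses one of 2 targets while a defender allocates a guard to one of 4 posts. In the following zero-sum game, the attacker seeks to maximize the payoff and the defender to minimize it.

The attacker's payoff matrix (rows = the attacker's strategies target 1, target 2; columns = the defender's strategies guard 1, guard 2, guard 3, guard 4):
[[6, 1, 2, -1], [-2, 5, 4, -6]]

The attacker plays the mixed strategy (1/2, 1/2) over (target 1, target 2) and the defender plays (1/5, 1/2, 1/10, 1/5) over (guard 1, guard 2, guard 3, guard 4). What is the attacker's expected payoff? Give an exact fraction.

3/2

Against (1/5, 1/2, 1/10, 1/5), each row's expected payoff is target 1: 17/10; target 2: 13/10.
Taking the (1/2, 1/2)-weighted average: (1/2)·(17/10) + (1/2)·(13/10) = 3/2.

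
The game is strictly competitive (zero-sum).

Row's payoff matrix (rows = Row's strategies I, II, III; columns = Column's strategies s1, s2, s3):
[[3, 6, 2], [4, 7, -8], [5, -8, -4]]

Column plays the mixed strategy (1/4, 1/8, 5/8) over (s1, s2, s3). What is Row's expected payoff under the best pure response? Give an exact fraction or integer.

I: (3)·(1/4) + (6)·(1/8) + (2)·(5/8) = 11/4.
II: (4)·(1/4) + (7)·(1/8) + (-8)·(5/8) = -25/8.
III: (5)·(1/4) + (-8)·(1/8) + (-4)·(5/8) = -9/4.
The best pure response is I with expected payoff 11/4.

11/4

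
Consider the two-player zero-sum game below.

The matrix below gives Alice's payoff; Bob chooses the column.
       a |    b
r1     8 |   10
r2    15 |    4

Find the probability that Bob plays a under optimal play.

6/13

Row minima are 8 and 4, so Alice's maximin is 8; column maxima are 15 and 10, so Bob's minimax is 10. These differ, so the equilibrium is in mixed strategies.
Let Bob play a with probability q. Alice is indifferent when 8q + 10(1−q) = 15q + 4(1−q), giving q = 6/13.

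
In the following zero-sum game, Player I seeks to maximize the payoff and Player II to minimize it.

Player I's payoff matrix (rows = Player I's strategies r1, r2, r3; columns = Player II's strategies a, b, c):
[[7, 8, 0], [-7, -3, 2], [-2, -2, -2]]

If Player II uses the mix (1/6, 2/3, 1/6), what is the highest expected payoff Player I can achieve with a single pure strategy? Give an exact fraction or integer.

13/2

r1: (7)·(1/6) + (8)·(2/3) + (0)·(1/6) = 13/2.
r2: (-7)·(1/6) + (-3)·(2/3) + (2)·(1/6) = -17/6.
r3: (-2)·(1/6) + (-2)·(2/3) + (-2)·(1/6) = -2.
The best pure response is r1 with expected payoff 13/2.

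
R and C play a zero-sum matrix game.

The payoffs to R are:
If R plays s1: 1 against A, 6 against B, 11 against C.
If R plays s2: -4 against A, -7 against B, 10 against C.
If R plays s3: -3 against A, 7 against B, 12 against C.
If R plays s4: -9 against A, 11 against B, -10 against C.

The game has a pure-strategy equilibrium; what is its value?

1

Row minima: 1, -7, -3, -10 → R's maximin is 1.
Column maxima: 1, 11, 12 → C's minimax is 1.
They coincide at (s1, A), so the value is 1.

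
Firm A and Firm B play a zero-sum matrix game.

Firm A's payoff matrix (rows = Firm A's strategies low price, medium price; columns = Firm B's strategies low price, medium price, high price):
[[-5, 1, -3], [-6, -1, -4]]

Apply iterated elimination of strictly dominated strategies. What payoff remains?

Row medium price is strictly dominated by row low price (-5>-6, 1>-1, -3>-4); eliminate medium price.
Column high price is strictly dominated by low price for Firm B (-5<-3); eliminate high price.
Column medium price is strictly dominated by low price for Firm B (-5<1); eliminate medium price.
Only (low price, low price) remains, with payoff -5.

-5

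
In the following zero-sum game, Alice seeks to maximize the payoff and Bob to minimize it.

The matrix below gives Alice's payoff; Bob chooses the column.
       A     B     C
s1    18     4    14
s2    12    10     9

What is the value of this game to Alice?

Column A is strictly dominated by C for Bob (it gives Alice more in every row).
The remaining 2×2 game on (s1, s2) × (B, C) has no saddle point. Let Alice play s1 with probability p; indifference gives 4p + 10(1−p) = 14p + 9(1−p), so p = 1/11.
Similarly Bob's optimal q on B is 5/11, and the value is 4·(5/11) + (14)·(6/11) = 104/11.

104/11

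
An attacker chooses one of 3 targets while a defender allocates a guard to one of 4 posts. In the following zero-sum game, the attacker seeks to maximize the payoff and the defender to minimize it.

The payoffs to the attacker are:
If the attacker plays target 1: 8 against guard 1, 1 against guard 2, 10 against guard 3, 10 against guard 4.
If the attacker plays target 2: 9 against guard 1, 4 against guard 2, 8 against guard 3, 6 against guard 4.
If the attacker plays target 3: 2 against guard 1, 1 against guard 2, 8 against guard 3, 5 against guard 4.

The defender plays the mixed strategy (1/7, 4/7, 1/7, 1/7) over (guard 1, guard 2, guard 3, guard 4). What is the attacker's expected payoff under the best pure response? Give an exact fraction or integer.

39/7

target 1: (8)·(1/7) + (1)·(4/7) + (10)·(1/7) + (10)·(1/7) = 32/7.
target 2: (9)·(1/7) + (4)·(4/7) + (8)·(1/7) + (6)·(1/7) = 39/7.
target 3: (2)·(1/7) + (1)·(4/7) + (8)·(1/7) + (5)·(1/7) = 19/7.
The best pure response is target 2 with expected payoff 39/7.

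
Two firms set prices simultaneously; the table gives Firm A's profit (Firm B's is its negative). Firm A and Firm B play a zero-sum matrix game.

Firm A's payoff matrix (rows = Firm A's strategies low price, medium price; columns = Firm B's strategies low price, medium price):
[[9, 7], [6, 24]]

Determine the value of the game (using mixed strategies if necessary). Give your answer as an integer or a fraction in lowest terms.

Row minima are 7 and 6, so Firm A's maximin is 7; column maxima are 9 and 24, so Firm B's minimax is 9. These differ, so the equilibrium is in mixed strategies.
Let Firm A play low price with probability p. Firm B is indifferent when 9p + 6(1−p) = 7p + 24(1−p), giving p = 9/10.
Let Firm B play low price with probability q. Firm A is indifferent when 9q + 7(1−q) = 6q + 24(1−q), giving q = 17/20.
The value is 9·(17/20) + (7)·(3/20) = 87/10.

87/10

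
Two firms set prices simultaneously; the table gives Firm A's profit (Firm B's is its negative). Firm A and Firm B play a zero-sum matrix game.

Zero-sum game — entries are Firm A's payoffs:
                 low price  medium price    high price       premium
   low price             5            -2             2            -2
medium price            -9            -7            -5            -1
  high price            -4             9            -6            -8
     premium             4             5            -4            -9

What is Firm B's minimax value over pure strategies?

-1

The worst case (largest entry) in each column is low price: 5, medium price: 9, high price: 2, premium: -1.
The best (smallest) of these is -1.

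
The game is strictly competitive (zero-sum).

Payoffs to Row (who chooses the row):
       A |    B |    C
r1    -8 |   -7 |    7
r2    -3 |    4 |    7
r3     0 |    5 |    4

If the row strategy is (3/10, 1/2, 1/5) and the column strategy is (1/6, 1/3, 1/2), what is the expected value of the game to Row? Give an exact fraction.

Against (1/6, 1/3, 1/2), each row's expected payoff is r1: -1/6; r2: 13/3; r3: 11/3.
Taking the (3/10, 1/2, 1/5)-weighted average: (3/10)·(-1/6) + (1/2)·(13/3) + (1/5)·(11/3) = 57/20.

57/20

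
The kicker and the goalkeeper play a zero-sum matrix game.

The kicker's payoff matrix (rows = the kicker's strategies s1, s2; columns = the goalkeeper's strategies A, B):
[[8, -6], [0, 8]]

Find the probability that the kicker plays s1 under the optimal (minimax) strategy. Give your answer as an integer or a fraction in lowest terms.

Row minima are -6 and 0, so the kicker's maximin is 0; column maxima are 8 and 8, so the goalkeeper's minimax is 8. These differ, so the equilibrium is in mixed strategies.
Let the kicker play s1 with probability p. The goalkeeper is indifferent when 8p = −6p + 8(1−p), giving p = 4/11.

4/11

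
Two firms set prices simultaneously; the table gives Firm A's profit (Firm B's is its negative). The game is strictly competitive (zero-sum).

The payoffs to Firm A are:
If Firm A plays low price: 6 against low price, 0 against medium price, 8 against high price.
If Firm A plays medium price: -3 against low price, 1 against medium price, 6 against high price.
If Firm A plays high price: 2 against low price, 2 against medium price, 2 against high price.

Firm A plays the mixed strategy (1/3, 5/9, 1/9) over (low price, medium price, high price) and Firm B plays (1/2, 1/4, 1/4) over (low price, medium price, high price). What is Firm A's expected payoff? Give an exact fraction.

Against (1/2, 1/4, 1/4), each row's expected payoff is low price: 5; medium price: 1/4; high price: 2.
Taking the (1/3, 5/9, 1/9)-weighted average: (1/3)·(5) + (5/9)·(1/4) + (1/9)·(2) = 73/36.

73/36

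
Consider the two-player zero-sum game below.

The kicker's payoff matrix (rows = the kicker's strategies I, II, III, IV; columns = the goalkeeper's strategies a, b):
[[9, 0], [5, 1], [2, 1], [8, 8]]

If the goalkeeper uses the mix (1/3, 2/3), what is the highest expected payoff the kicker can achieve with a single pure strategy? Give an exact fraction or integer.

I: (9)·(1/3) + (0)·(2/3) = 3.
II: (5)·(1/3) + (1)·(2/3) = 7/3.
III: (2)·(1/3) + (1)·(2/3) = 4/3.
IV: (8)·(1/3) + (8)·(2/3) = 8.
The best pure response is IV with expected payoff 8.

8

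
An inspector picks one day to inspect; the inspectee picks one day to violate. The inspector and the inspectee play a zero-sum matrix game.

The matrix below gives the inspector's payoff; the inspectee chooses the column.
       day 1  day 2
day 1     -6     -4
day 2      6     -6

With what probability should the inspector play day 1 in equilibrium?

Row minima are -6 and -6, so the inspector's maximin is -6; column maxima are 6 and -4, so the inspectee's minimax is -4. These differ, so the equilibrium is in mixed strategies.
Let the inspector play day 1 with probability p. The inspectee is indifferent when −6p + 6(1−p) = −4p − 6(1−p), giving p = 6/7.

6/7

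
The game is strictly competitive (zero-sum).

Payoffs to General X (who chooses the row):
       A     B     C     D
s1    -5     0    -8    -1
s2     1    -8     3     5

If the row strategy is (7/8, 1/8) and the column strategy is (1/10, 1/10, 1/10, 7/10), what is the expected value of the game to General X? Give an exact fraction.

Against (1/10, 1/10, 1/10, 7/10), each row's expected payoff is s1: -2; s2: 31/10.
Taking the (7/8, 1/8)-weighted average: (7/8)·(-2) + (1/8)·(31/10) = -109/80.

-109/80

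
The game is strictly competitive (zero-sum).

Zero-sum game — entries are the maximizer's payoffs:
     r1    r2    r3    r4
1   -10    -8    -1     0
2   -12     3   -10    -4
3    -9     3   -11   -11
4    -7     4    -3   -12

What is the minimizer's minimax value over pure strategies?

The worst case (largest entry) in each column is r1: -7, r2: 4, r3: -1, r4: 0.
The best (smallest) of these is -7.

-7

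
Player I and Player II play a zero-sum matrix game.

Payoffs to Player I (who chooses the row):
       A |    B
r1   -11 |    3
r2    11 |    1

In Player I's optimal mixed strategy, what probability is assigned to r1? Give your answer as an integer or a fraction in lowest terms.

Row minima are -11 and 1, so Player I's maximin is 1; column maxima are 11 and 3, so Player II's minimax is 3. These differ, so the equilibrium is in mixed strategies.
Let Player I play r1 with probability p. Player II is indifferent when −11p + 11(1−p) = 3p + (1−p), giving p = 5/12.

5/12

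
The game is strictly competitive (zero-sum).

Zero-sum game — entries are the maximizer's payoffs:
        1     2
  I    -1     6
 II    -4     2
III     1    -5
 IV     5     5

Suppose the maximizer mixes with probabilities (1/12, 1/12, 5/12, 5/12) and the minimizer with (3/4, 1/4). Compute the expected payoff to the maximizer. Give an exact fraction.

83/48

Against (3/4, 1/4), each row's expected payoff is I: 3/4; II: -5/2; III: -1/2; IV: 5.
Taking the (1/12, 1/12, 5/12, 5/12)-weighted average: (1/12)·(3/4) + (1/12)·(-5/2) + (5/12)·(-1/2) + (5/12)·(5) = 83/48.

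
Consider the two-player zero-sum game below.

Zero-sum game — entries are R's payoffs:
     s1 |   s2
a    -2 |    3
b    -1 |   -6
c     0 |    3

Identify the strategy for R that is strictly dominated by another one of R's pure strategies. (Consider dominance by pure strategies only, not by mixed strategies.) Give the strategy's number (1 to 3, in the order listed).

2

Compare b with c: 0 > -1, 3 > -6.
So c strictly dominates b for R; b is strictly dominated.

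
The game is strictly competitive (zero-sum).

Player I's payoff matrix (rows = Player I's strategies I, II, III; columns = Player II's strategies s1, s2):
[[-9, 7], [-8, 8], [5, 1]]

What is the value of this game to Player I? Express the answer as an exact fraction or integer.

Row I is strictly dominated by row II, so Player I never plays it.
The remaining 2×2 game on (II, III) × (s1, s2) has no saddle point. Let Player I play II with probability p; indifference gives −8p + 5(1−p) = 8p + (1−p), so p = 1/5.
Similarly Player II's optimal q on s1 is 7/20, and the value is -8·(7/20) + (8)·(13/20) = 12/5.

12/5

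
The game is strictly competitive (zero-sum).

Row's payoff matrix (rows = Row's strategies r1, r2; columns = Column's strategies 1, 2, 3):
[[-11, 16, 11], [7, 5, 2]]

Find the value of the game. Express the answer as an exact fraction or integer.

11/3

Column 2 is strictly dominated by 3 for Column (it gives Row more in every row).
The remaining 2×2 game on (r1, r2) × (1, 3) has no saddle point. Let Row play r1 with probability p; indifference gives −11p + 7(1−p) = 11p + 2(1−p), so p = 5/27.
Similarly Column's optimal q on 1 is 1/3, and the value is -11·(1/3) + (11)·(2/3) = 11/3.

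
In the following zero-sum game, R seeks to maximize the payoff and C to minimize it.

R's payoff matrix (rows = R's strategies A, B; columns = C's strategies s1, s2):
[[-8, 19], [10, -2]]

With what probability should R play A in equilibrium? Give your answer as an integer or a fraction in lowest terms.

4/13

Row minima are -8 and -2, so R's maximin is -2; column maxima are 10 and 19, so C's minimax is 10. These differ, so the equilibrium is in mixed strategies.
Let R play A with probability p. C is indifferent when −8p + 10(1−p) = 19p − 2(1−p), giving p = 4/13.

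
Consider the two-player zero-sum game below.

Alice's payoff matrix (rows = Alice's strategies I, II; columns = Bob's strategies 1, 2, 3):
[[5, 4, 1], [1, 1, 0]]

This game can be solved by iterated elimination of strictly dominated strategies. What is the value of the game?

Column 2 is strictly dominated by 3 for Bob (1<4, 0<1); eliminate 2.
Row II is strictly dominated by row I (5>1, 1>0); eliminate II.
Column 1 is strictly dominated by 3 for Bob (1<5); eliminate 1.
Only (I, 3) remains, with payoff 1.

1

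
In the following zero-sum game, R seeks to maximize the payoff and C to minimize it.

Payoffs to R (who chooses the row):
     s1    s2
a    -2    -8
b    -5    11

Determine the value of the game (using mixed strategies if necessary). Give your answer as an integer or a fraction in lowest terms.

Row minima are -8 and -5, so R's maximin is -5; column maxima are -2 and 11, so C's minimax is -2. These differ, so the equilibrium is in mixed strategies.
Let R play a with probability p. C is indifferent when −2p − 5(1−p) = −8p + 11(1−p), giving p = 8/11.
Let C play s1 with probability q. R is indifferent when −2q − 8(1−q) = −5q + 11(1−q), giving q = 19/22.
The value is -2·(19/22) + (-8)·(3/22) = -31/11.

-31/11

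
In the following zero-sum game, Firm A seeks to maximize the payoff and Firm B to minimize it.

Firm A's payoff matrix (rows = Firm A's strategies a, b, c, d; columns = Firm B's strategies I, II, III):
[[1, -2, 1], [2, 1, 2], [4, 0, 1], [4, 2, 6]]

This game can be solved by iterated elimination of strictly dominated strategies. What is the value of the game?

Row a is strictly dominated by row b (2>1, 1>-2, 2>1); eliminate a.
Row b is strictly dominated by row d (4>2, 2>1, 6>2); eliminate b.
Column I is strictly dominated by II for Firm B (0<4, 2<4); eliminate I.
Row c is strictly dominated by row d (2>0, 6>1); eliminate c.
Column III is strictly dominated by II for Firm B (2<6); eliminate III.
Only (d, II) remains, with payoff 2.

2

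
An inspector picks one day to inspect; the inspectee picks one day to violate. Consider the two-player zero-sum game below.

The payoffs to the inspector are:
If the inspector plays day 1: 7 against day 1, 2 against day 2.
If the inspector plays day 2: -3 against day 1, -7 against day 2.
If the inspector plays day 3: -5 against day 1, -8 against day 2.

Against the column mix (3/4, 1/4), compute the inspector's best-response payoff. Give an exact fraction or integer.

day 1: (7)·(3/4) + (2)·(1/4) = 23/4.
day 2: (-3)·(3/4) + (-7)·(1/4) = -4.
day 3: (-5)·(3/4) + (-8)·(1/4) = -23/4.
The best pure response is day 1 with expected payoff 23/4.

23/4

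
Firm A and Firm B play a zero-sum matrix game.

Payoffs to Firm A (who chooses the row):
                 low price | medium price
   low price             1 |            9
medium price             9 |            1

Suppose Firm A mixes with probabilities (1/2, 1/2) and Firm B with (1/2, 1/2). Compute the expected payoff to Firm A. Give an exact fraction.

5

Against (1/2, 1/2), each row's expected payoff is low price: 5; medium price: 5.
Taking the (1/2, 1/2)-weighted average: (1/2)·(5) + (1/2)·(5) = 5.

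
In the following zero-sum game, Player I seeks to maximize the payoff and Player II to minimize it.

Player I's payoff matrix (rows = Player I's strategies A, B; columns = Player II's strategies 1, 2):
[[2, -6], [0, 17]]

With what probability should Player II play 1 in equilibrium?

Row minima are -6 and 0, so Player I's maximin is 0; column maxima are 2 and 17, so Player II's minimax is 2. These differ, so the equilibrium is in mixed strategies.
Let Player II play 1 with probability q. Player I is indifferent when 2q − 6(1−q) = 17(1−q), giving q = 23/25.

23/25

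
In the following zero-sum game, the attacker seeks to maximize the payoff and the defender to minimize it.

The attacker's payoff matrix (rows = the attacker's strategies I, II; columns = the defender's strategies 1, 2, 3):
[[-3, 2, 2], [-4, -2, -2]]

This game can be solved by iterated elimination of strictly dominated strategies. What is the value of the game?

-3

Row II is strictly dominated by row I (-3>-4, 2>-2, 2>-2); eliminate II.
Column 2 is strictly dominated by 1 for the defender (-3<2); eliminate 2.
Column 3 is strictly dominated by 1 for the defender (-3<2); eliminate 3.
Only (I, 1) remains, with payoff -3.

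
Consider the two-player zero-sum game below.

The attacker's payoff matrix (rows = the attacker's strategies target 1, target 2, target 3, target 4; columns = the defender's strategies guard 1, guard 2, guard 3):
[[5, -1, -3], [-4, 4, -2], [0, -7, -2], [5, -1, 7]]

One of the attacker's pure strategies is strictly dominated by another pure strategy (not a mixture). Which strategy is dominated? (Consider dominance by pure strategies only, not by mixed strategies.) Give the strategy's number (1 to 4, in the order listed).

3

Compare target 3 with target 4: 5 > 0, -1 > -7, 7 > -2.
So target 4 strictly dominates target 3 for the attacker; target 3 is strictly dominated.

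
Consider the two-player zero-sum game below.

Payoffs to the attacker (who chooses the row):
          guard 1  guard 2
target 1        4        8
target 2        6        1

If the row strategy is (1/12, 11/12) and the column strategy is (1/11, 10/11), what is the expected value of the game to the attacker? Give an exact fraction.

65/33

Against (1/11, 10/11), each row's expected payoff is target 1: 84/11; target 2: 16/11.
Taking the (1/12, 11/12)-weighted average: (1/12)·(84/11) + (11/12)·(16/11) = 65/33.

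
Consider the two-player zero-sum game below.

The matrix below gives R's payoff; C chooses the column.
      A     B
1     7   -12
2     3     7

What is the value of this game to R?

Row minima are -12 and 3, so R's maximin is 3; column maxima are 7 and 7, so C's minimax is 7. These differ, so the equilibrium is in mixed strategies.
Let R play 1 with probability p. C is indifferent when 7p + 3(1−p) = −12p + 7(1−p), giving p = 4/23.
Let C play A with probability q. R is indifferent when 7q − 12(1−q) = 3q + 7(1−q), giving q = 19/23.
The value is 7·(19/23) + (-12)·(4/23) = 85/23.

85/23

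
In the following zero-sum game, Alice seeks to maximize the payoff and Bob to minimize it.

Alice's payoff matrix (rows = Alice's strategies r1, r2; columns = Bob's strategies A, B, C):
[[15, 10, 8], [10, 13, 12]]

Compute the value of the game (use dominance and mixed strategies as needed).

100/9

Column B is strictly dominated by C for Bob (it gives Alice more in every row).
The remaining 2×2 game on (r1, r2) × (A, C) has no saddle point. Let Alice play r1 with probability p; indifference gives 15p + 10(1−p) = 8p + 12(1−p), so p = 2/9.
Similarly Bob's optimal q on A is 4/9, and the value is 15·(4/9) + (8)·(5/9) = 100/9.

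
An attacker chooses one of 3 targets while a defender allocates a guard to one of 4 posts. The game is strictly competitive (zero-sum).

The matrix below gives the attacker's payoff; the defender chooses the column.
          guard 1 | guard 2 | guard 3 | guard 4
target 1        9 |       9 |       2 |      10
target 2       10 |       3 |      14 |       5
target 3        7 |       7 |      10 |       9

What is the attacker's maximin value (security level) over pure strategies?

The worst-case payoff for each row is target 1: 2, target 2: 3, target 3: 7.
The best of these is 7.

7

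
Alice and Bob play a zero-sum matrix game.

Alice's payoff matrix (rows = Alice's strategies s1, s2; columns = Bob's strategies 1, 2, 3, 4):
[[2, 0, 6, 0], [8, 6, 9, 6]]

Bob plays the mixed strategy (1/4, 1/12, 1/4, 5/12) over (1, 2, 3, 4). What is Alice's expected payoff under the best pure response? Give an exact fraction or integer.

s1: (2)·(1/4) + (0)·(1/12) + (6)·(1/4) + (0)·(5/12) = 2.
s2: (8)·(1/4) + (6)·(1/12) + (9)·(1/4) + (6)·(5/12) = 29/4.
The best pure response is s2 with expected payoff 29/4.

29/4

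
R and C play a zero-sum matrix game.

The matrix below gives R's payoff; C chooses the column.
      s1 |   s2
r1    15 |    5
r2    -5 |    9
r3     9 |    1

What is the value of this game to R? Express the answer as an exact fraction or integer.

Row r3 is strictly dominated by row r1, so R never plays it.
The remaining 2×2 game on (r1, r2) × (s1, s2) has no saddle point. Let R play r1 with probability p; indifference gives 15p − 5(1−p) = 5p + 9(1−p), so p = 7/12.
Similarly C's optimal q on s1 is 1/6, and the value is 15·(1/6) + (5)·(5/6) = 20/3.

20/3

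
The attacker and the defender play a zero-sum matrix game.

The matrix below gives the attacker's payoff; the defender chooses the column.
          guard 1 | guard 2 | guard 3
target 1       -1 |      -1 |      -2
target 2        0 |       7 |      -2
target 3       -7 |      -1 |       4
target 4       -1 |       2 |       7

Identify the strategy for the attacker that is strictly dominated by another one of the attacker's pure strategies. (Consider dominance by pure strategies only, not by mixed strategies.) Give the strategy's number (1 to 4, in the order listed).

3

Compare target 3 with target 4: -1 > -7, 2 > -1, 7 > 4.
So target 4 strictly dominates target 3 for the attacker; target 3 is strictly dominated.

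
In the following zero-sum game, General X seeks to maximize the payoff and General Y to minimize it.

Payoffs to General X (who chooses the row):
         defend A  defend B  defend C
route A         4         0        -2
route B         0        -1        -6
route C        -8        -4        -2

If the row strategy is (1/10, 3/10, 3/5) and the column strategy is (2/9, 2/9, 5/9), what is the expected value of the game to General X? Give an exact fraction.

Against (2/9, 2/9, 5/9), each row's expected payoff is route A: -2/9; route B: -32/9; route C: -34/9.
Taking the (1/10, 3/10, 3/5)-weighted average: (1/10)·(-2/9) + (3/10)·(-32/9) + (3/5)·(-34/9) = -151/45.

-151/45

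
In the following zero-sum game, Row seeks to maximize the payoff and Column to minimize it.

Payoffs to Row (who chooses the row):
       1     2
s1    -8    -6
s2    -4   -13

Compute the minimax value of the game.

-80/11

Row minima are -8 and -13, so Row's maximin is -8; column maxima are -4 and -6, so Column's minimax is -6. These differ, so the equilibrium is in mixed strategies.
Let Row play s1 with probability p. Column is indifferent when −8p − 4(1−p) = −6p − 13(1−p), giving p = 9/11.
Let Column play 1 with probability q. Row is indifferent when −8q − 6(1−q) = −4q − 13(1−q), giving q = 7/11.
The value is -8·(7/11) + (-6)·(4/11) = -80/11.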